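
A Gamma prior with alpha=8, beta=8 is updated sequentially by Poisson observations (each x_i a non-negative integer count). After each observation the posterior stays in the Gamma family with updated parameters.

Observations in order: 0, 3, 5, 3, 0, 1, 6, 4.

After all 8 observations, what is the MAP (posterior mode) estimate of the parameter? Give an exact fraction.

29/16

obs 1: x=0 → posterior Gamma(8, 9)
obs 2: x=3 → posterior Gamma(11, 10)
obs 3: x=5 → posterior Gamma(16, 11)
obs 4: x=3 → posterior Gamma(19, 12)
obs 5: x=0 → posterior Gamma(19, 13)
obs 6: x=1 → posterior Gamma(20, 14)
obs 7: x=6 → posterior Gamma(26, 15)
obs 8: x=4 → posterior Gamma(30, 16)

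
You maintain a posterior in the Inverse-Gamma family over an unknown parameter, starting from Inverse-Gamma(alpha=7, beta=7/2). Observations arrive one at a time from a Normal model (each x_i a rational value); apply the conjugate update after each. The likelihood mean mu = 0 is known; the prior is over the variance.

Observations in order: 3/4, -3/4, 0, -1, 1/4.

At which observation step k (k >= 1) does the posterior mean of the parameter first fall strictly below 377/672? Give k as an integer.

k = 3

obs 1: x=3/4 → posterior Inverse-Gamma(15/2, 121/32)
obs 2: x=-3/4 → posterior Inverse-Gamma(8, 65/16)
obs 3: x=0 → posterior Inverse-Gamma(17/2, 65/16)
obs 4: x=-1 → posterior Inverse-Gamma(9, 73/16)
obs 5: x=1/4 → posterior Inverse-Gamma(19/2, 147/32)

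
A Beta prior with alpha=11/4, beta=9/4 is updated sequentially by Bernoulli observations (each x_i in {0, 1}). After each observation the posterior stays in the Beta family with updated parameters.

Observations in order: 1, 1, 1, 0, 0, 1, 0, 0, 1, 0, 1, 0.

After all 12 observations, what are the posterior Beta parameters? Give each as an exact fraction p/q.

alpha=35/4, beta=33/4

obs 1: x=1 → posterior Beta(15/4, 9/4)
obs 2: x=1 → posterior Beta(19/4, 9/4)
obs 3: x=1 → posterior Beta(23/4, 9/4)
obs 4: x=0 → posterior Beta(23/4, 13/4)
obs 5: x=0 → posterior Beta(23/4, 17/4)
obs 6: x=1 → posterior Beta(27/4, 17/4)
obs 7: x=0 → posterior Beta(27/4, 21/4)
obs 8: x=0 → posterior Beta(27/4, 25/4)
obs 9: x=1 → posterior Beta(31/4, 25/4)
obs 10: x=0 → posterior Beta(31/4, 29/4)
obs 11: x=1 → posterior Beta(35/4, 29/4)
obs 12: x=0 → posterior Beta(35/4, 33/4)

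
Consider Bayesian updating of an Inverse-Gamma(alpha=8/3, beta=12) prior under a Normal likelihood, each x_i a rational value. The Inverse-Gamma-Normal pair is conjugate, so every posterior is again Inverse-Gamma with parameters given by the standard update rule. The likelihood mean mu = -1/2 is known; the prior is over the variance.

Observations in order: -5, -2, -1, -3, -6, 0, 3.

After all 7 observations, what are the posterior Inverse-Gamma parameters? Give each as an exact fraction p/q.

obs 1: x=-5 → posterior Inverse-Gamma(19/6, 177/8)
obs 2: x=-2 → posterior Inverse-Gamma(11/3, 93/4)
obs 3: x=-1 → posterior Inverse-Gamma(25/6, 187/8)
obs 4: x=-3 → posterior Inverse-Gamma(14/3, 53/2)
obs 5: x=-6 → posterior Inverse-Gamma(31/6, 333/8)
obs 6: x=0 → posterior Inverse-Gamma(17/3, 167/4)
obs 7: x=3 → posterior Inverse-Gamma(37/6, 383/8)

alpha=37/6, beta=383/8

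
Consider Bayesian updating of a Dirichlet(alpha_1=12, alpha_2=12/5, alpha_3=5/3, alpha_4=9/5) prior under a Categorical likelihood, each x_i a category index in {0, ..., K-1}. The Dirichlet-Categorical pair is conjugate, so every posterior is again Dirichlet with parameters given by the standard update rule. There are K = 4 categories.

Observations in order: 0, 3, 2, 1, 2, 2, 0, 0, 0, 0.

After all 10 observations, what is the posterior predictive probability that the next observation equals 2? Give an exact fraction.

35/209

obs 1: x=0 → posterior Dirichlet(13, 12/5, 5/3, 9/5)
obs 2: x=3 → posterior Dirichlet(13, 12/5, 5/3, 14/5)
obs 3: x=2 → posterior Dirichlet(13, 12/5, 8/3, 14/5)
obs 4: x=1 → posterior Dirichlet(13, 17/5, 8/3, 14/5)
obs 5: x=2 → posterior Dirichlet(13, 17/5, 11/3, 14/5)
obs 6: x=2 → posterior Dirichlet(13, 17/5, 14/3, 14/5)
obs 7: x=0 → posterior Dirichlet(14, 17/5, 14/3, 14/5)
obs 8: x=0 → posterior Dirichlet(15, 17/5, 14/3, 14/5)
obs 9: x=0 → posterior Dirichlet(16, 17/5, 14/3, 14/5)
obs 10: x=0 → posterior Dirichlet(17, 17/5, 14/3, 14/5)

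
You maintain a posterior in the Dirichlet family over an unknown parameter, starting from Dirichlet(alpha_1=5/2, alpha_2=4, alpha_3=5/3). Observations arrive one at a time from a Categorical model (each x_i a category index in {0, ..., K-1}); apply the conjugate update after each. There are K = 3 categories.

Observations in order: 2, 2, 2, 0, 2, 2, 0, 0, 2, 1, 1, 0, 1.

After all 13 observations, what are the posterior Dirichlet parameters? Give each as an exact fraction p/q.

obs 1: x=2 → posterior Dirichlet(5/2, 4, 8/3)
obs 2: x=2 → posterior Dirichlet(5/2, 4, 11/3)
obs 3: x=2 → posterior Dirichlet(5/2, 4, 14/3)
obs 4: x=0 → posterior Dirichlet(7/2, 4, 14/3)
obs 5: x=2 → posterior Dirichlet(7/2, 4, 17/3)
obs 6: x=2 → posterior Dirichlet(7/2, 4, 20/3)
obs 7: x=0 → posterior Dirichlet(9/2, 4, 20/3)
obs 8: x=0 → posterior Dirichlet(11/2, 4, 20/3)
obs 9: x=2 → posterior Dirichlet(11/2, 4, 23/3)
obs 10: x=1 → posterior Dirichlet(11/2, 5, 23/3)
obs 11: x=1 → posterior Dirichlet(11/2, 6, 23/3)
obs 12: x=0 → posterior Dirichlet(13/2, 6, 23/3)
obs 13: x=1 → posterior Dirichlet(13/2, 7, 23/3)

alpha_1=13/2, alpha_2=7, alpha_3=23/3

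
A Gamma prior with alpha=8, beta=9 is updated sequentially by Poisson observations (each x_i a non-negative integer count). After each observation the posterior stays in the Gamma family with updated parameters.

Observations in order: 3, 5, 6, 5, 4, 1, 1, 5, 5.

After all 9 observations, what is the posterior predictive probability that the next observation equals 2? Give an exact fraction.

896620895674290116474220886033611507033970198086074499072/3498743002442937227729601361122964878585526371203662724899

obs 1: x=3 → posterior Gamma(11, 10)
obs 2: x=5 → posterior Gamma(16, 11)
obs 3: x=6 → posterior Gamma(22, 12)
obs 4: x=5 → posterior Gamma(27, 13)
obs 5: x=4 → posterior Gamma(31, 14)
obs 6: x=1 → posterior Gamma(32, 15)
obs 7: x=1 → posterior Gamma(33, 16)
obs 8: x=5 → posterior Gamma(38, 17)
obs 9: x=5 → posterior Gamma(43, 18)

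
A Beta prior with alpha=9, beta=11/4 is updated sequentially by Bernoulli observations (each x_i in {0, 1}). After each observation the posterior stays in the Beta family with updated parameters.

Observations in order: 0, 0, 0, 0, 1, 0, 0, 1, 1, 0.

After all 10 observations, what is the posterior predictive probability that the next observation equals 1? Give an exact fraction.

obs 1: x=0 → posterior Beta(9, 15/4)
obs 2: x=0 → posterior Beta(9, 19/4)
obs 3: x=0 → posterior Beta(9, 23/4)
obs 4: x=0 → posterior Beta(9, 27/4)
obs 5: x=1 → posterior Beta(10, 27/4)
obs 6: x=0 → posterior Beta(10, 31/4)
obs 7: x=0 → posterior Beta(10, 35/4)
obs 8: x=1 → posterior Beta(11, 35/4)
obs 9: x=1 → posterior Beta(12, 35/4)
obs 10: x=0 → posterior Beta(12, 39/4)

16/29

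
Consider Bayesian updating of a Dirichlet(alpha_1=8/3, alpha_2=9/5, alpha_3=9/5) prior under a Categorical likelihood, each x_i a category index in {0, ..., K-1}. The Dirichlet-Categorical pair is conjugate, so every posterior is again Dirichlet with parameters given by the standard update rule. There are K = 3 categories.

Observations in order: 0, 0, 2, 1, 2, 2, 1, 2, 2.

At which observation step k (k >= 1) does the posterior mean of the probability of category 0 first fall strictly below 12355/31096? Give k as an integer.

k = 6

obs 1: x=0 → posterior Dirichlet(11/3, 9/5, 9/5)
obs 2: x=0 → posterior Dirichlet(14/3, 9/5, 9/5)
obs 3: x=2 → posterior Dirichlet(14/3, 9/5, 14/5)
obs 4: x=1 → posterior Dirichlet(14/3, 14/5, 14/5)
obs 5: x=2 → posterior Dirichlet(14/3, 14/5, 19/5)
obs 6: x=2 → posterior Dirichlet(14/3, 14/5, 24/5)
obs 7: x=1 → posterior Dirichlet(14/3, 19/5, 24/5)
obs 8: x=2 → posterior Dirichlet(14/3, 19/5, 29/5)
obs 9: x=2 → posterior Dirichlet(14/3, 19/5, 34/5)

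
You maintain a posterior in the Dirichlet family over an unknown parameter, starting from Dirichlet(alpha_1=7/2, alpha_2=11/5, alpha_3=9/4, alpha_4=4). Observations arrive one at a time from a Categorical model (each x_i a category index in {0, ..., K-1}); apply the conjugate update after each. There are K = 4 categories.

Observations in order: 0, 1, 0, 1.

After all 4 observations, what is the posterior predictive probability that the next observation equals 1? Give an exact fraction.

84/319

obs 1: x=0 → posterior Dirichlet(9/2, 11/5, 9/4, 4)
obs 2: x=1 → posterior Dirichlet(9/2, 16/5, 9/4, 4)
obs 3: x=0 → posterior Dirichlet(11/2, 16/5, 9/4, 4)
obs 4: x=1 → posterior Dirichlet(11/2, 21/5, 9/4, 4)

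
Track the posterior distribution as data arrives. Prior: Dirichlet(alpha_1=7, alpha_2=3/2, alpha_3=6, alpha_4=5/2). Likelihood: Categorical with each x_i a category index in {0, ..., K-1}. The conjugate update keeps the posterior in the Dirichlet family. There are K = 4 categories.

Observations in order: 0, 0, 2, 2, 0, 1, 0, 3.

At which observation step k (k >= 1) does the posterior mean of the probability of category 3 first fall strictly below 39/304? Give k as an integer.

k = 3

obs 1: x=0 → posterior Dirichlet(8, 3/2, 6, 5/2)
obs 2: x=0 → posterior Dirichlet(9, 3/2, 6, 5/2)
obs 3: x=2 → posterior Dirichlet(9, 3/2, 7, 5/2)
obs 4: x=2 → posterior Dirichlet(9, 3/2, 8, 5/2)
obs 5: x=0 → posterior Dirichlet(10, 3/2, 8, 5/2)
obs 6: x=1 → posterior Dirichlet(10, 5/2, 8, 5/2)
obs 7: x=0 → posterior Dirichlet(11, 5/2, 8, 5/2)
obs 8: x=3 → posterior Dirichlet(11, 5/2, 8, 7/2)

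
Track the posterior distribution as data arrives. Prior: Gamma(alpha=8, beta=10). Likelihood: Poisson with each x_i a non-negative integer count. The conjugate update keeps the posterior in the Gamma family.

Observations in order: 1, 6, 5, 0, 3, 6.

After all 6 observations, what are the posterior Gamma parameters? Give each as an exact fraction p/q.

alpha=29, beta=16

obs 1: x=1 → posterior Gamma(9, 11)
obs 2: x=6 → posterior Gamma(15, 12)
obs 3: x=5 → posterior Gamma(20, 13)
obs 4: x=0 → posterior Gamma(20, 14)
obs 5: x=3 → posterior Gamma(23, 15)
obs 6: x=6 → posterior Gamma(29, 16)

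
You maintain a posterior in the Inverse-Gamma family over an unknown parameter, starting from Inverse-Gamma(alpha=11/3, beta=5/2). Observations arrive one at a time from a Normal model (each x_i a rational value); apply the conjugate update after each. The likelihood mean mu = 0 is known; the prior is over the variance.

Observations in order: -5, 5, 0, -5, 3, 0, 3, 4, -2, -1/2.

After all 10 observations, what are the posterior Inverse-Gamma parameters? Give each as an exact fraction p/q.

alpha=26/3, beta=473/8

obs 1: x=-5 → posterior Inverse-Gamma(25/6, 15)
obs 2: x=5 → posterior Inverse-Gamma(14/3, 55/2)
obs 3: x=0 → posterior Inverse-Gamma(31/6, 55/2)
obs 4: x=-5 → posterior Inverse-Gamma(17/3, 40)
obs 5: x=3 → posterior Inverse-Gamma(37/6, 89/2)
obs 6: x=0 → posterior Inverse-Gamma(20/3, 89/2)
obs 7: x=3 → posterior Inverse-Gamma(43/6, 49)
obs 8: x=4 → posterior Inverse-Gamma(23/3, 57)
obs 9: x=-2 → posterior Inverse-Gamma(49/6, 59)
obs 10: x=-1/2 → posterior Inverse-Gamma(26/3, 473/8)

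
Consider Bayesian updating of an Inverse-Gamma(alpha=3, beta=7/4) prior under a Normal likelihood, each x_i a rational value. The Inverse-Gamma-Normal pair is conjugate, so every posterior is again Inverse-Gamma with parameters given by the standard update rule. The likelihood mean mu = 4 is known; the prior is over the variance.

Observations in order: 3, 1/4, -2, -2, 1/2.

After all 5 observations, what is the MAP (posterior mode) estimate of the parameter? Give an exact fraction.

obs 1: x=3 → posterior Inverse-Gamma(7/2, 9/4)
obs 2: x=1/4 → posterior Inverse-Gamma(4, 297/32)
obs 3: x=-2 → posterior Inverse-Gamma(9/2, 873/32)
obs 4: x=-2 → posterior Inverse-Gamma(5, 1449/32)
obs 5: x=1/2 → posterior Inverse-Gamma(11/2, 1645/32)

1645/208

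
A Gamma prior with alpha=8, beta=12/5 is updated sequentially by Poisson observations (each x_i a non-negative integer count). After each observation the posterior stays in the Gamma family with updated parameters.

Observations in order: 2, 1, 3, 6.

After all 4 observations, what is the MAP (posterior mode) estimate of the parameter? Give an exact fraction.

95/32

obs 1: x=2 → posterior Gamma(10, 17/5)
obs 2: x=1 → posterior Gamma(11, 22/5)
obs 3: x=3 → posterior Gamma(14, 27/5)
obs 4: x=6 → posterior Gamma(20, 32/5)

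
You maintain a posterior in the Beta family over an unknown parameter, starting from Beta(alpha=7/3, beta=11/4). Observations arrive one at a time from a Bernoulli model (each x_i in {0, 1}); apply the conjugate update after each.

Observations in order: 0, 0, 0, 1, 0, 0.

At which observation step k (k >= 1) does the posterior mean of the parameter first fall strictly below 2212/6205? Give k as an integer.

obs 1: x=0 → posterior Beta(7/3, 15/4)
obs 2: x=0 → posterior Beta(7/3, 19/4)
obs 3: x=0 → posterior Beta(7/3, 23/4)
obs 4: x=1 → posterior Beta(10/3, 23/4)
obs 5: x=0 → posterior Beta(10/3, 27/4)
obs 6: x=0 → posterior Beta(10/3, 31/4)

k = 2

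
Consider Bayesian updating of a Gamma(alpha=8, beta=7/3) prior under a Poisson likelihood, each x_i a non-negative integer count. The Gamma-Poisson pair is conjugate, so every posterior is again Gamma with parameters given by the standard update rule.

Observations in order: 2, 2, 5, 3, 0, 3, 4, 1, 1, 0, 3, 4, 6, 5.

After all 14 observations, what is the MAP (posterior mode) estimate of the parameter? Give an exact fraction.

138/49

obs 1: x=2 → posterior Gamma(10, 10/3)
obs 2: x=2 → posterior Gamma(12, 13/3)
obs 3: x=5 → posterior Gamma(17, 16/3)
obs 4: x=3 → posterior Gamma(20, 19/3)
obs 5: x=0 → posterior Gamma(20, 22/3)
obs 6: x=3 → posterior Gamma(23, 25/3)
obs 7: x=4 → posterior Gamma(27, 28/3)
obs 8: x=1 → posterior Gamma(28, 31/3)
obs 9: x=1 → posterior Gamma(29, 34/3)
obs 10: x=0 → posterior Gamma(29, 37/3)
obs 11: x=3 → posterior Gamma(32, 40/3)
obs 12: x=4 → posterior Gamma(36, 43/3)
obs 13: x=6 → posterior Gamma(42, 46/3)
obs 14: x=5 → posterior Gamma(47, 49/3)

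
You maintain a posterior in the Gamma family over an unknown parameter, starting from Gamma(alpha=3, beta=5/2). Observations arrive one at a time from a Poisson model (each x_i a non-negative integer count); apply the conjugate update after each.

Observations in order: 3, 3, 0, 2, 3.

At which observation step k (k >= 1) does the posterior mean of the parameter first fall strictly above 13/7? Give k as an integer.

k = 2

obs 1: x=3 → posterior Gamma(6, 7/2)
obs 2: x=3 → posterior Gamma(9, 9/2)
obs 3: x=0 → posterior Gamma(9, 11/2)
obs 4: x=2 → posterior Gamma(11, 13/2)
obs 5: x=3 → posterior Gamma(14, 15/2)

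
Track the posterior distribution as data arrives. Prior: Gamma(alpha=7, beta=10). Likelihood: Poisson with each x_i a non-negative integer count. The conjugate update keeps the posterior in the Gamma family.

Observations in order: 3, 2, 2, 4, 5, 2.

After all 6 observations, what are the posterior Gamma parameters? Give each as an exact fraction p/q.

obs 1: x=3 → posterior Gamma(10, 11)
obs 2: x=2 → posterior Gamma(12, 12)
obs 3: x=2 → posterior Gamma(14, 13)
obs 4: x=4 → posterior Gamma(18, 14)
obs 5: x=5 → posterior Gamma(23, 15)
obs 6: x=2 → posterior Gamma(25, 16)

alpha=25, beta=16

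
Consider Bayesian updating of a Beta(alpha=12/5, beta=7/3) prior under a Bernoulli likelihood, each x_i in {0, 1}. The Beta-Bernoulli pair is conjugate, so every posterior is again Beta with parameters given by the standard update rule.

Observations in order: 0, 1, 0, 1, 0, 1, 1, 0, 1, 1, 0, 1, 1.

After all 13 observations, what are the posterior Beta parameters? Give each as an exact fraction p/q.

obs 1: x=0 → posterior Beta(12/5, 10/3)
obs 2: x=1 → posterior Beta(17/5, 10/3)
obs 3: x=0 → posterior Beta(17/5, 13/3)
obs 4: x=1 → posterior Beta(22/5, 13/3)
obs 5: x=0 → posterior Beta(22/5, 16/3)
obs 6: x=1 → posterior Beta(27/5, 16/3)
obs 7: x=1 → posterior Beta(32/5, 16/3)
obs 8: x=0 → posterior Beta(32/5, 19/3)
obs 9: x=1 → posterior Beta(37/5, 19/3)
obs 10: x=1 → posterior Beta(42/5, 19/3)
obs 11: x=0 → posterior Beta(42/5, 22/3)
obs 12: x=1 → posterior Beta(47/5, 22/3)
obs 13: x=1 → posterior Beta(52/5, 22/3)

alpha=52/5, beta=22/3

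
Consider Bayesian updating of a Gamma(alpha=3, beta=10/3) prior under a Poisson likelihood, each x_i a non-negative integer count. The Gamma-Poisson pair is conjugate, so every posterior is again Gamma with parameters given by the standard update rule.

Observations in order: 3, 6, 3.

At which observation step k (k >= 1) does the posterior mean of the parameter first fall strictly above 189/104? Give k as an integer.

obs 1: x=3 → posterior Gamma(6, 13/3)
obs 2: x=6 → posterior Gamma(12, 16/3)
obs 3: x=3 → posterior Gamma(15, 19/3)

k = 2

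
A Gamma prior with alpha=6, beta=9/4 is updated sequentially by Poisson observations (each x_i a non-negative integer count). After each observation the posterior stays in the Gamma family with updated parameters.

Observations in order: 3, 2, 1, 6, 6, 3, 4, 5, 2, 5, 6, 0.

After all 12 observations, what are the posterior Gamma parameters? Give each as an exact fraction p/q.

obs 1: x=3 → posterior Gamma(9, 13/4)
obs 2: x=2 → posterior Gamma(11, 17/4)
obs 3: x=1 → posterior Gamma(12, 21/4)
obs 4: x=6 → posterior Gamma(18, 25/4)
obs 5: x=6 → posterior Gamma(24, 29/4)
obs 6: x=3 → posterior Gamma(27, 33/4)
obs 7: x=4 → posterior Gamma(31, 37/4)
obs 8: x=5 → posterior Gamma(36, 41/4)
obs 9: x=2 → posterior Gamma(38, 45/4)
obs 10: x=5 → posterior Gamma(43, 49/4)
obs 11: x=6 → posterior Gamma(49, 53/4)
obs 12: x=0 → posterior Gamma(49, 57/4)

alpha=49, beta=57/4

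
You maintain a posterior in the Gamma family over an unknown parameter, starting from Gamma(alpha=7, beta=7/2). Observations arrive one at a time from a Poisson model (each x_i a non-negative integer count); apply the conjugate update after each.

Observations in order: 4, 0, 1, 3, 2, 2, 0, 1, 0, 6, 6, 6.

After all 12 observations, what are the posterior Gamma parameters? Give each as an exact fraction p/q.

alpha=38, beta=31/2

obs 1: x=4 → posterior Gamma(11, 9/2)
obs 2: x=0 → posterior Gamma(11, 11/2)
obs 3: x=1 → posterior Gamma(12, 13/2)
obs 4: x=3 → posterior Gamma(15, 15/2)
obs 5: x=2 → posterior Gamma(17, 17/2)
obs 6: x=2 → posterior Gamma(19, 19/2)
obs 7: x=0 → posterior Gamma(19, 21/2)
obs 8: x=1 → posterior Gamma(20, 23/2)
obs 9: x=0 → posterior Gamma(20, 25/2)
obs 10: x=6 → posterior Gamma(26, 27/2)
obs 11: x=6 → posterior Gamma(32, 29/2)
obs 12: x=6 → posterior Gamma(38, 31/2)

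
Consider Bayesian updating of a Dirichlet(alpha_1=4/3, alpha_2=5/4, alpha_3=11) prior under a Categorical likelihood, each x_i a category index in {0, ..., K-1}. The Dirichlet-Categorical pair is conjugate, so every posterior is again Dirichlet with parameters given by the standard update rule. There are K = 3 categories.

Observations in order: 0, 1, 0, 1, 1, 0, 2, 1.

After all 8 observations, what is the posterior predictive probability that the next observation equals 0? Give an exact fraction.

obs 1: x=0 → posterior Dirichlet(7/3, 5/4, 11)
obs 2: x=1 → posterior Dirichlet(7/3, 9/4, 11)
obs 3: x=0 → posterior Dirichlet(10/3, 9/4, 11)
obs 4: x=1 → posterior Dirichlet(10/3, 13/4, 11)
obs 5: x=1 → posterior Dirichlet(10/3, 17/4, 11)
obs 6: x=0 → posterior Dirichlet(13/3, 17/4, 11)
obs 7: x=2 → posterior Dirichlet(13/3, 17/4, 12)
obs 8: x=1 → posterior Dirichlet(13/3, 21/4, 12)

52/259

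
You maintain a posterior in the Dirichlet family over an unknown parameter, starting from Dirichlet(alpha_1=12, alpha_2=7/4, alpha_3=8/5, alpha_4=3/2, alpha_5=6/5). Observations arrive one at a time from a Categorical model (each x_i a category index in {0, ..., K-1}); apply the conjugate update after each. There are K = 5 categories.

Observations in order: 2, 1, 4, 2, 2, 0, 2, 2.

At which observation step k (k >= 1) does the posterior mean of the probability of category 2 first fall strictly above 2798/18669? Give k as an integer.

obs 1: x=2 → posterior Dirichlet(12, 7/4, 13/5, 3/2, 6/5)
obs 2: x=1 → posterior Dirichlet(12, 11/4, 13/5, 3/2, 6/5)
obs 3: x=4 → posterior Dirichlet(12, 11/4, 13/5, 3/2, 11/5)
obs 4: x=2 → posterior Dirichlet(12, 11/4, 18/5, 3/2, 11/5)
obs 5: x=2 → posterior Dirichlet(12, 11/4, 23/5, 3/2, 11/5)
obs 6: x=0 → posterior Dirichlet(13, 11/4, 23/5, 3/2, 11/5)
obs 7: x=2 → posterior Dirichlet(13, 11/4, 28/5, 3/2, 11/5)
obs 8: x=2 → posterior Dirichlet(13, 11/4, 33/5, 3/2, 11/5)

k = 4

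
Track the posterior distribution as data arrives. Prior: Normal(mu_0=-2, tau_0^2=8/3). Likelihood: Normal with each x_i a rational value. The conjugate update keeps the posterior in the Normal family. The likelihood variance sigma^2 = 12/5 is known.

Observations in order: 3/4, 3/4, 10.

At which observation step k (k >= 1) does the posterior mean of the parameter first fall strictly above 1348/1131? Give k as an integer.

obs 1: x=3/4 → posterior Normal(-21/38, 24/19)
obs 2: x=3/4 → posterior Normal(-3/29, 24/29)
obs 3: x=10 → posterior Normal(97/39, 8/13)

k = 3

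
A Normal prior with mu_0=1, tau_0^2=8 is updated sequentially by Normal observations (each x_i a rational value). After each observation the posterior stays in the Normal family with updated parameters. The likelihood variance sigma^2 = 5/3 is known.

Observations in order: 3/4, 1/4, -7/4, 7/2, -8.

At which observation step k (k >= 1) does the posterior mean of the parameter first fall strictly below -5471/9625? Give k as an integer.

k = 5

obs 1: x=3/4 → posterior Normal(23/29, 40/29)
obs 2: x=1/4 → posterior Normal(29/53, 40/53)
obs 3: x=-7/4 → posterior Normal(-13/77, 40/77)
obs 4: x=7/2 → posterior Normal(71/101, 40/101)
obs 5: x=-8 → posterior Normal(-121/125, 8/25)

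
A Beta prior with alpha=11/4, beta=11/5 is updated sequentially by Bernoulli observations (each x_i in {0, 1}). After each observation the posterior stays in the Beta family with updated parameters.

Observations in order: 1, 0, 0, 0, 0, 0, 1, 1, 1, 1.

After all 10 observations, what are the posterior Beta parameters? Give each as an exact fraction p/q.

obs 1: x=1 → posterior Beta(15/4, 11/5)
obs 2: x=0 → posterior Beta(15/4, 16/5)
obs 3: x=0 → posterior Beta(15/4, 21/5)
obs 4: x=0 → posterior Beta(15/4, 26/5)
obs 5: x=0 → posterior Beta(15/4, 31/5)
obs 6: x=0 → posterior Beta(15/4, 36/5)
obs 7: x=1 → posterior Beta(19/4, 36/5)
obs 8: x=1 → posterior Beta(23/4, 36/5)
obs 9: x=1 → posterior Beta(27/4, 36/5)
obs 10: x=1 → posterior Beta(31/4, 36/5)

alpha=31/4, beta=36/5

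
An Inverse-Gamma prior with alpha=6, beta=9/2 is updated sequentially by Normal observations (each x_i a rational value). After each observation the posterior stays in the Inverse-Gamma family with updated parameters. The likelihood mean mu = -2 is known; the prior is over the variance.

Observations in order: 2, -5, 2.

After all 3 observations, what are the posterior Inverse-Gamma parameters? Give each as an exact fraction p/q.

obs 1: x=2 → posterior Inverse-Gamma(13/2, 25/2)
obs 2: x=-5 → posterior Inverse-Gamma(7, 17)
obs 3: x=2 → posterior Inverse-Gamma(15/2, 25)

alpha=15/2, beta=25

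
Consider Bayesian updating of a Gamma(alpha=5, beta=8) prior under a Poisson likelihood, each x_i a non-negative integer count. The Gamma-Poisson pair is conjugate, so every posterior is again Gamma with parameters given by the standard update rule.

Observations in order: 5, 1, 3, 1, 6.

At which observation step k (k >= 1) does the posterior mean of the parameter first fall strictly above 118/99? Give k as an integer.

obs 1: x=5 → posterior Gamma(10, 9)
obs 2: x=1 → posterior Gamma(11, 10)
obs 3: x=3 → posterior Gamma(14, 11)
obs 4: x=1 → posterior Gamma(15, 12)
obs 5: x=6 → posterior Gamma(21, 13)

k = 3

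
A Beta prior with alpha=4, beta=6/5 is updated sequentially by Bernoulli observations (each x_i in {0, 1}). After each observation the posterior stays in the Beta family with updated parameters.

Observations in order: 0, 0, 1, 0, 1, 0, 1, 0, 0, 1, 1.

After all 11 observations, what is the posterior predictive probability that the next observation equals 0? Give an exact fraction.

4/9

obs 1: x=0 → posterior Beta(4, 11/5)
obs 2: x=0 → posterior Beta(4, 16/5)
obs 3: x=1 → posterior Beta(5, 16/5)
obs 4: x=0 → posterior Beta(5, 21/5)
obs 5: x=1 → posterior Beta(6, 21/5)
obs 6: x=0 → posterior Beta(6, 26/5)
obs 7: x=1 → posterior Beta(7, 26/5)
obs 8: x=0 → posterior Beta(7, 31/5)
obs 9: x=0 → posterior Beta(7, 36/5)
obs 10: x=1 → posterior Beta(8, 36/5)
obs 11: x=1 → posterior Beta(9, 36/5)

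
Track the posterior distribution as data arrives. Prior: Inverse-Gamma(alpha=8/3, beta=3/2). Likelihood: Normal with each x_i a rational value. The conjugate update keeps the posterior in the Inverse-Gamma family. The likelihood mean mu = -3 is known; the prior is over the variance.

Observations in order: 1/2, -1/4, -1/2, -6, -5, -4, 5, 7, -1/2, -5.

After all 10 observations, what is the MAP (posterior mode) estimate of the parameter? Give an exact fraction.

obs 1: x=1/2 → posterior Inverse-Gamma(19/6, 61/8)
obs 2: x=-1/4 → posterior Inverse-Gamma(11/3, 365/32)
obs 3: x=-1/2 → posterior Inverse-Gamma(25/6, 465/32)
obs 4: x=-6 → posterior Inverse-Gamma(14/3, 609/32)
obs 5: x=-5 → posterior Inverse-Gamma(31/6, 673/32)
obs 6: x=-4 → posterior Inverse-Gamma(17/3, 689/32)
obs 7: x=5 → posterior Inverse-Gamma(37/6, 1713/32)
obs 8: x=7 → posterior Inverse-Gamma(20/3, 3313/32)
obs 9: x=-1/2 → posterior Inverse-Gamma(43/6, 3413/32)
obs 10: x=-5 → posterior Inverse-Gamma(23/3, 3477/32)

10431/832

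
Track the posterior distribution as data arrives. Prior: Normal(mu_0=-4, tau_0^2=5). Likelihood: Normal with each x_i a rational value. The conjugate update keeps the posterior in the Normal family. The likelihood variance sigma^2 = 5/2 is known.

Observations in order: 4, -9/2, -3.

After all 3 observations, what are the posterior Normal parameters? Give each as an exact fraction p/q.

obs 1: x=4 → posterior Normal(4/3, 5/3)
obs 2: x=-9/2 → posterior Normal(-1, 1)
obs 3: x=-3 → posterior Normal(-11/7, 5/7)

mu_0=-11/7, tau_0^2=5/7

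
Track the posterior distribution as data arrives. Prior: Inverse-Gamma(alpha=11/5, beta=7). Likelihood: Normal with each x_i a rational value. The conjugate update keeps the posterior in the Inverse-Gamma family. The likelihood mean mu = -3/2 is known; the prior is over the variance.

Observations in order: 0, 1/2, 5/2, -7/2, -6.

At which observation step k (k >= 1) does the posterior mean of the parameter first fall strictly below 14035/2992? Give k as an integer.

k = 2

obs 1: x=0 → posterior Inverse-Gamma(27/10, 65/8)
obs 2: x=1/2 → posterior Inverse-Gamma(16/5, 81/8)
obs 3: x=5/2 → posterior Inverse-Gamma(37/10, 145/8)
obs 4: x=-7/2 → posterior Inverse-Gamma(21/5, 161/8)
obs 5: x=-6 → posterior Inverse-Gamma(47/10, 121/4)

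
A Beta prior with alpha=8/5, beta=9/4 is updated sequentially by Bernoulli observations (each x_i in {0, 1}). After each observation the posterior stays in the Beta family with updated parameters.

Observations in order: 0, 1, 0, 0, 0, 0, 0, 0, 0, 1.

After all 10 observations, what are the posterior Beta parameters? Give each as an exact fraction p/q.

alpha=18/5, beta=41/4

obs 1: x=0 → posterior Beta(8/5, 13/4)
obs 2: x=1 → posterior Beta(13/5, 13/4)
obs 3: x=0 → posterior Beta(13/5, 17/4)
obs 4: x=0 → posterior Beta(13/5, 21/4)
obs 5: x=0 → posterior Beta(13/5, 25/4)
obs 6: x=0 → posterior Beta(13/5, 29/4)
obs 7: x=0 → posterior Beta(13/5, 33/4)
obs 8: x=0 → posterior Beta(13/5, 37/4)
obs 9: x=0 → posterior Beta(13/5, 41/4)
obs 10: x=1 → posterior Beta(18/5, 41/4)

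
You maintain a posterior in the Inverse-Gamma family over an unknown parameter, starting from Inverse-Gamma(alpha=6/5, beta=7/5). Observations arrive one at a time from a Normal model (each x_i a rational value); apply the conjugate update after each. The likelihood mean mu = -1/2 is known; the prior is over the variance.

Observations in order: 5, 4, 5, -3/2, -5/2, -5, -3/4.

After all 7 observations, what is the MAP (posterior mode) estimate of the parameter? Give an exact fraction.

2903/304

obs 1: x=5 → posterior Inverse-Gamma(17/10, 661/40)
obs 2: x=4 → posterior Inverse-Gamma(11/5, 533/20)
obs 3: x=5 → posterior Inverse-Gamma(27/10, 1671/40)
obs 4: x=-3/2 → posterior Inverse-Gamma(16/5, 1691/40)
obs 5: x=-5/2 → posterior Inverse-Gamma(37/10, 1771/40)
obs 6: x=-5 → posterior Inverse-Gamma(21/5, 272/5)
obs 7: x=-3/4 → posterior Inverse-Gamma(47/10, 8709/160)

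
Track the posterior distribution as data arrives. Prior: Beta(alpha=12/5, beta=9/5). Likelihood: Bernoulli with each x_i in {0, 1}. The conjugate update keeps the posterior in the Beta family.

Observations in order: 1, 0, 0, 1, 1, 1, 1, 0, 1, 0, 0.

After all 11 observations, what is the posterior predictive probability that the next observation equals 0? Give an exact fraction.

obs 1: x=1 → posterior Beta(17/5, 9/5)
obs 2: x=0 → posterior Beta(17/5, 14/5)
obs 3: x=0 → posterior Beta(17/5, 19/5)
obs 4: x=1 → posterior Beta(22/5, 19/5)
obs 5: x=1 → posterior Beta(27/5, 19/5)
obs 6: x=1 → posterior Beta(32/5, 19/5)
obs 7: x=1 → posterior Beta(37/5, 19/5)
obs 8: x=0 → posterior Beta(37/5, 24/5)
obs 9: x=1 → posterior Beta(42/5, 24/5)
obs 10: x=0 → posterior Beta(42/5, 29/5)
obs 11: x=0 → posterior Beta(42/5, 34/5)

17/38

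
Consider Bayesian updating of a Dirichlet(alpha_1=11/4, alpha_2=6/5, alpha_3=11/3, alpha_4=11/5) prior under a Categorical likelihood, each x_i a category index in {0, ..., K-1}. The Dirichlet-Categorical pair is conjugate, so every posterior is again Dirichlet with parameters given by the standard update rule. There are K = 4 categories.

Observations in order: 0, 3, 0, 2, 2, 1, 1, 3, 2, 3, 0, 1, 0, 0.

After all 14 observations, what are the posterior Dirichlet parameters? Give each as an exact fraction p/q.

alpha_1=31/4, alpha_2=21/5, alpha_3=20/3, alpha_4=26/5

obs 1: x=0 → posterior Dirichlet(15/4, 6/5, 11/3, 11/5)
obs 2: x=3 → posterior Dirichlet(15/4, 6/5, 11/3, 16/5)
obs 3: x=0 → posterior Dirichlet(19/4, 6/5, 11/3, 16/5)
obs 4: x=2 → posterior Dirichlet(19/4, 6/5, 14/3, 16/5)
obs 5: x=2 → posterior Dirichlet(19/4, 6/5, 17/3, 16/5)
obs 6: x=1 → posterior Dirichlet(19/4, 11/5, 17/3, 16/5)
obs 7: x=1 → posterior Dirichlet(19/4, 16/5, 17/3, 16/5)
obs 8: x=3 → posterior Dirichlet(19/4, 16/5, 17/3, 21/5)
obs 9: x=2 → posterior Dirichlet(19/4, 16/5, 20/3, 21/5)
obs 10: x=3 → posterior Dirichlet(19/4, 16/5, 20/3, 26/5)
obs 11: x=0 → posterior Dirichlet(23/4, 16/5, 20/3, 26/5)
obs 12: x=1 → posterior Dirichlet(23/4, 21/5, 20/3, 26/5)
obs 13: x=0 → posterior Dirichlet(27/4, 21/5, 20/3, 26/5)
obs 14: x=0 → posterior Dirichlet(31/4, 21/5, 20/3, 26/5)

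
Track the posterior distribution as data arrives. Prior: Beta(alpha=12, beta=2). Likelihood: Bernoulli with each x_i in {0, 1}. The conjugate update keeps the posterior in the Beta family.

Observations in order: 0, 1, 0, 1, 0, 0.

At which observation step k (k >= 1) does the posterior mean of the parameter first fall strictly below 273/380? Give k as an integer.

k = 6

obs 1: x=0 → posterior Beta(12, 3)
obs 2: x=1 → posterior Beta(13, 3)
obs 3: x=0 → posterior Beta(13, 4)
obs 4: x=1 → posterior Beta(14, 4)
obs 5: x=0 → posterior Beta(14, 5)
obs 6: x=0 → posterior Beta(14, 6)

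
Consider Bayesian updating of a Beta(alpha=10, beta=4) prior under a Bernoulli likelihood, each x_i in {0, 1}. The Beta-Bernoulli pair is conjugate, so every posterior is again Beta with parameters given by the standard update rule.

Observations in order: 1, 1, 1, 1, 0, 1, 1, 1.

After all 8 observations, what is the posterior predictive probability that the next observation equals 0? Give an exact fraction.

obs 1: x=1 → posterior Beta(11, 4)
obs 2: x=1 → posterior Beta(12, 4)
obs 3: x=1 → posterior Beta(13, 4)
obs 4: x=1 → posterior Beta(14, 4)
obs 5: x=0 → posterior Beta(14, 5)
obs 6: x=1 → posterior Beta(15, 5)
obs 7: x=1 → posterior Beta(16, 5)
obs 8: x=1 → posterior Beta(17, 5)

5/22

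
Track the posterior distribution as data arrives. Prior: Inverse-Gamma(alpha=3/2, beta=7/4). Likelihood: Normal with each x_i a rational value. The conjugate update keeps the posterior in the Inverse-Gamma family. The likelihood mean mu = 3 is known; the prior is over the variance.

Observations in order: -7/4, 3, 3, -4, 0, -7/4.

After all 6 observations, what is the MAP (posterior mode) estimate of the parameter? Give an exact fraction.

853/88

obs 1: x=-7/4 → posterior Inverse-Gamma(2, 417/32)
obs 2: x=3 → posterior Inverse-Gamma(5/2, 417/32)
obs 3: x=3 → posterior Inverse-Gamma(3, 417/32)
obs 4: x=-4 → posterior Inverse-Gamma(7/2, 1201/32)
obs 5: x=0 → posterior Inverse-Gamma(4, 1345/32)
obs 6: x=-7/4 → posterior Inverse-Gamma(9/2, 853/16)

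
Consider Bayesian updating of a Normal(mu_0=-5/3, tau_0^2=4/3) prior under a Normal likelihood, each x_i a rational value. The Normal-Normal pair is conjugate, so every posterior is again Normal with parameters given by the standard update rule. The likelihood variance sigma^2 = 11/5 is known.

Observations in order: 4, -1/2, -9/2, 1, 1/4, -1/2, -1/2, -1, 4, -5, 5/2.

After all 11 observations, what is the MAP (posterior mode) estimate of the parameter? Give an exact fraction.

obs 1: x=4 → posterior Normal(25/53, 44/53)
obs 2: x=-1/2 → posterior Normal(15/73, 44/73)
obs 3: x=-9/2 → posterior Normal(-25/31, 44/93)
obs 4: x=1 → posterior Normal(-55/113, 44/113)
obs 5: x=1/4 → posterior Normal(-50/133, 44/133)
obs 6: x=-1/2 → posterior Normal(-20/51, 44/153)
obs 7: x=-1/2 → posterior Normal(-70/173, 44/173)
obs 8: x=-1 → posterior Normal(-90/193, 44/193)
obs 9: x=4 → posterior Normal(-10/213, 44/213)
obs 10: x=-5 → posterior Normal(-110/233, 44/233)
obs 11: x=5/2 → posterior Normal(-60/253, 4/23)

-60/253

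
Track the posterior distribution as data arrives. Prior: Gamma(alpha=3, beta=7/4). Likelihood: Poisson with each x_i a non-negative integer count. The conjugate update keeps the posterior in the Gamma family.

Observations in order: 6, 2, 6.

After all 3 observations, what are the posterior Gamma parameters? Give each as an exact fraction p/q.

alpha=17, beta=19/4

obs 1: x=6 → posterior Gamma(9, 11/4)
obs 2: x=2 → posterior Gamma(11, 15/4)
obs 3: x=6 → posterior Gamma(17, 19/4)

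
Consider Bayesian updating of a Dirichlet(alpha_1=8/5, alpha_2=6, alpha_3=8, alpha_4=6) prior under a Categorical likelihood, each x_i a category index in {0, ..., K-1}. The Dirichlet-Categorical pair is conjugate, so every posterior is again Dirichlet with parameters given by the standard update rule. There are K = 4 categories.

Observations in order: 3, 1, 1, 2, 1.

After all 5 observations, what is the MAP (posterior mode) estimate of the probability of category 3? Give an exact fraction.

obs 1: x=3 → posterior Dirichlet(8/5, 6, 8, 7)
obs 2: x=1 → posterior Dirichlet(8/5, 7, 8, 7)
obs 3: x=1 → posterior Dirichlet(8/5, 8, 8, 7)
obs 4: x=2 → posterior Dirichlet(8/5, 8, 9, 7)
obs 5: x=1 → posterior Dirichlet(8/5, 9, 9, 7)

30/113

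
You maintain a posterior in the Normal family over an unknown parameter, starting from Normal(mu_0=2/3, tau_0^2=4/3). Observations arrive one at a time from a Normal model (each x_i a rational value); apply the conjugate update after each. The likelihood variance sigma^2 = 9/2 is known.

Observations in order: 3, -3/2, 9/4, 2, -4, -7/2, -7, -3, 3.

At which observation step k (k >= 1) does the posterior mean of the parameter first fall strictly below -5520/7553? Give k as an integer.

k = 8

obs 1: x=3 → posterior Normal(6/5, 36/35)
obs 2: x=-3/2 → posterior Normal(30/43, 36/43)
obs 3: x=9/4 → posterior Normal(16/17, 12/17)
obs 4: x=2 → posterior Normal(64/59, 36/59)
obs 5: x=-4 → posterior Normal(32/67, 36/67)
obs 6: x=-7/2 → posterior Normal(4/75, 12/25)
obs 7: x=-7 → posterior Normal(-52/83, 36/83)
obs 8: x=-3 → posterior Normal(-76/91, 36/91)
obs 9: x=3 → posterior Normal(-52/99, 4/11)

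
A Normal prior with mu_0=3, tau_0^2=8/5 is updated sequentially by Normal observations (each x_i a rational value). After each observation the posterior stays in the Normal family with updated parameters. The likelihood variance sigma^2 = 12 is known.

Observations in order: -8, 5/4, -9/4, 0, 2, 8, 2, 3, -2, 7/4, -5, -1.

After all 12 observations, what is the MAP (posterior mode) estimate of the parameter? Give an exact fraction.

89/78

obs 1: x=-8 → posterior Normal(29/17, 24/17)
obs 2: x=5/4 → posterior Normal(63/38, 24/19)
obs 3: x=-9/4 → posterior Normal(9/7, 8/7)
obs 4: x=0 → posterior Normal(27/23, 24/23)
obs 5: x=2 → posterior Normal(31/25, 24/25)
obs 6: x=8 → posterior Normal(47/27, 8/9)
obs 7: x=2 → posterior Normal(51/29, 24/29)
obs 8: x=3 → posterior Normal(57/31, 24/31)
obs 9: x=-2 → posterior Normal(53/33, 8/11)
obs 10: x=7/4 → posterior Normal(113/70, 24/35)
obs 11: x=-5 → posterior Normal(93/74, 24/37)
obs 12: x=-1 → posterior Normal(89/78, 8/13)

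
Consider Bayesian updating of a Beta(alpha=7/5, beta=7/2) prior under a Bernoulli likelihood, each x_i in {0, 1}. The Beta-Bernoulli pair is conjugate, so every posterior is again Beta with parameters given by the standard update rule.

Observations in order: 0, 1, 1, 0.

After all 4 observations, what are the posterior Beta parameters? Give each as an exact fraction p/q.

obs 1: x=0 → posterior Beta(7/5, 9/2)
obs 2: x=1 → posterior Beta(12/5, 9/2)
obs 3: x=1 → posterior Beta(17/5, 9/2)
obs 4: x=0 → posterior Beta(17/5, 11/2)

alpha=17/5, beta=11/2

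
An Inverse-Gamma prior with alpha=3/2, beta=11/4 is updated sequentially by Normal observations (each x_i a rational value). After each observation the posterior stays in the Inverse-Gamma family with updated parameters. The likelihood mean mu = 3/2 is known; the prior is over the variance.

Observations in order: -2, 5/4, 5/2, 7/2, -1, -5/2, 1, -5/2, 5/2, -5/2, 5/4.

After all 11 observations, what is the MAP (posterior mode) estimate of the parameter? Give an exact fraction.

obs 1: x=-2 → posterior Inverse-Gamma(2, 71/8)
obs 2: x=5/4 → posterior Inverse-Gamma(5/2, 285/32)
obs 3: x=5/2 → posterior Inverse-Gamma(3, 301/32)
obs 4: x=7/2 → posterior Inverse-Gamma(7/2, 365/32)
obs 5: x=-1 → posterior Inverse-Gamma(4, 465/32)
obs 6: x=-5/2 → posterior Inverse-Gamma(9/2, 721/32)
obs 7: x=1 → posterior Inverse-Gamma(5, 725/32)
obs 8: x=-5/2 → posterior Inverse-Gamma(11/2, 981/32)
obs 9: x=5/2 → posterior Inverse-Gamma(6, 997/32)
obs 10: x=-5/2 → posterior Inverse-Gamma(13/2, 1253/32)
obs 11: x=5/4 → posterior Inverse-Gamma(7, 627/16)

627/128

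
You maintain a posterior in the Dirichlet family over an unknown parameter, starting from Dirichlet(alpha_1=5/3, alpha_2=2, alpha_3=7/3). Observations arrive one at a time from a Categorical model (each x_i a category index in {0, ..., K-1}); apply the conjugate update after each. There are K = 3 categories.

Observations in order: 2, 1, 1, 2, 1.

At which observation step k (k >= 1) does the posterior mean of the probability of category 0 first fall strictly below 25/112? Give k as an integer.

obs 1: x=2 → posterior Dirichlet(5/3, 2, 10/3)
obs 2: x=1 → posterior Dirichlet(5/3, 3, 10/3)
obs 3: x=1 → posterior Dirichlet(5/3, 4, 10/3)
obs 4: x=2 → posterior Dirichlet(5/3, 4, 13/3)
obs 5: x=1 → posterior Dirichlet(5/3, 5, 13/3)

k = 2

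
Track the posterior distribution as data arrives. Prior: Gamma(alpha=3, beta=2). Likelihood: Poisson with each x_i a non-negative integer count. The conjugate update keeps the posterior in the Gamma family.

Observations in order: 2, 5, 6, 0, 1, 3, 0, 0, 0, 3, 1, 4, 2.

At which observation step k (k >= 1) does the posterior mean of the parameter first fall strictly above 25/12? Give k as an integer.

obs 1: x=2 → posterior Gamma(5, 3)
obs 2: x=5 → posterior Gamma(10, 4)
obs 3: x=6 → posterior Gamma(16, 5)
obs 4: x=0 → posterior Gamma(16, 6)
obs 5: x=1 → posterior Gamma(17, 7)
obs 6: x=3 → posterior Gamma(20, 8)
obs 7: x=0 → posterior Gamma(20, 9)
obs 8: x=0 → posterior Gamma(20, 10)
obs 9: x=0 → posterior Gamma(20, 11)
obs 10: x=3 → posterior Gamma(23, 12)
obs 11: x=1 → posterior Gamma(24, 13)
obs 12: x=4 → posterior Gamma(28, 14)
obs 13: x=2 → posterior Gamma(30, 15)

k = 2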